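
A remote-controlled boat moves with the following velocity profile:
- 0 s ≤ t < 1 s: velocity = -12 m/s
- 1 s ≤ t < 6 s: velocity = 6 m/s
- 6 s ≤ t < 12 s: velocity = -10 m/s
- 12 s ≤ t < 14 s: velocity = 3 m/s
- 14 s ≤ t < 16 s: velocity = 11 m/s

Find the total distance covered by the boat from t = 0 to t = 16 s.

130 m

Total distance travelled is ∫|v| dt — sum the magnitudes of each area piece.
0–1 s: |-12| × 1 = 12 m
1–6 s: |6| × 5 = 30 m
6–12 s: |-10| × 6 = 60 m
12–14 s: |3| × 2 = 6 m
14–16 s: |11| × 2 = 22 m
Total distance = 130 m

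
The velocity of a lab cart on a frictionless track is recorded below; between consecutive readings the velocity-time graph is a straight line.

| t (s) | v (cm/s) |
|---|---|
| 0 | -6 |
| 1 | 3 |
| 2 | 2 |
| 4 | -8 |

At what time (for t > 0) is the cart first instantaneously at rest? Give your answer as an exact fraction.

v changes sign on 0–1 s (from -6 to 3); the graph is linear there, so v = 0 at t = 0 + (6)·(1 − 0)/(3 − -6) = 2/3 s.

t = 2/3 s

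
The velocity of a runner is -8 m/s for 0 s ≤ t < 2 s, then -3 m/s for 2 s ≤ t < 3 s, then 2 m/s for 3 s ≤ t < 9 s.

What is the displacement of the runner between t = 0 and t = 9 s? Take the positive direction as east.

-7 m

Net displacement equals the area under the velocity-time graph (areas below the axis count negative).
0–2 s: -8 × 2 = -16 m
2–3 s: -3 × 1 = -3 m
3–9 s: 2 × 6 = 12 m
Net displacement = -7 m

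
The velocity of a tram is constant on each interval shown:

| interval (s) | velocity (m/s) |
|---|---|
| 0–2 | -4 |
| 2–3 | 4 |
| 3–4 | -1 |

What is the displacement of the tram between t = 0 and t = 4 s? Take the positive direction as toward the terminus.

Displacement is the signed area under the v-t curve.
0–2 s: -4 × 2 = -8 m
2–3 s: 4 × 1 = 4 m
3–4 s: -1 × 1 = -1 m
Net displacement = -5 m

-5 m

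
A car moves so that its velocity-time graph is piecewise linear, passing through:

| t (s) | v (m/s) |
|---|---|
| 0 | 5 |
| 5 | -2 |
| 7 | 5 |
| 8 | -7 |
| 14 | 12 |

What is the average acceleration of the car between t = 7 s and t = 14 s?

Average acceleration = Δv/Δt = (12 − 5)/(14 − 7) = 1 m/s².

1 m/s²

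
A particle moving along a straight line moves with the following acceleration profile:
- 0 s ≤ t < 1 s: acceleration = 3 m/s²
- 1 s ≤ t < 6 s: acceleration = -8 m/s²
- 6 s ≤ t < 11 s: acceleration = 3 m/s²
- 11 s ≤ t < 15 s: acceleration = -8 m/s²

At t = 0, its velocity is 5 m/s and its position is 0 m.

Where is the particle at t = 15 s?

On each constant-a segment, Δv = aΔt and Δx = v₀Δt + ½aΔt²; chain segment to segment.
0–1 s: v starts 5 m/s; Δx = 5·1 + ½·3·1² = 6.5 m; v ends 8 m/s.
1–6 s: v starts 8 m/s; Δx = 8·5 + ½·-8·5² = -60 m; v ends -32 m/s.
6–11 s: v starts -32 m/s; Δx = -32·5 + ½·3·5² = -122.5 m; v ends -17 m/s.
11–15 s: v starts -17 m/s; Δx = -17·4 + ½·-8·4² = -132 m; v ends -49 m/s.
x(15) = 0 + Σ Δx = -308 m.

-308 m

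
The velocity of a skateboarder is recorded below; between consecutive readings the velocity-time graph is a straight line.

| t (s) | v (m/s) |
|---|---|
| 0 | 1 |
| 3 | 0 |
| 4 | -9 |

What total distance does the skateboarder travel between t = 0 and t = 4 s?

6 m

Distance (not displacement) is the total path length: add the absolute areas under v-t.
0–3 s: |½(1 + 0)(3)| = 1.5 m
3–4 s: |½(0 + -9)(1)| = 4.5 m
Total distance = 6 m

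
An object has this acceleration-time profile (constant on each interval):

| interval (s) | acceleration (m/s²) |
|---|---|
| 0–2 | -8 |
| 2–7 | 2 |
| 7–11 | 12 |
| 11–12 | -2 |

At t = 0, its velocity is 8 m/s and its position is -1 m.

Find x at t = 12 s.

137 m

On each constant-a segment, Δv = aΔt and Δx = v₀Δt + ½aΔt²; chain segment to segment.
0–2 s: v starts 8 m/s; Δx = 8·2 + ½·-8·2² = 0 m; v ends -8 m/s.
2–7 s: v starts -8 m/s; Δx = -8·5 + ½·2·5² = -15 m; v ends 2 m/s.
7–11 s: v starts 2 m/s; Δx = 2·4 + ½·12·4² = 104 m; v ends 50 m/s.
11–12 s: v starts 50 m/s; Δx = 50·1 + ½·-2·1² = 49 m; v ends 48 m/s.
x(12) = -1 + Σ Δx = 137 m.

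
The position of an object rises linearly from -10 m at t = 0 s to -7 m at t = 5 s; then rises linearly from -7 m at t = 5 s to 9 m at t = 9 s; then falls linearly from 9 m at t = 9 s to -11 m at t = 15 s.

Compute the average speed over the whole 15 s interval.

2.6 m/s

Average speed = (total path length)/(elapsed time); on a piecewise-linear x-t graph the path length is Σ|Δx|.
0–5 s: |Δx| = |-7 − -10| = 3 m
5–9 s: |Δx| = |9 − -7| = 16 m
9–15 s: |Δx| = |-11 − 9| = 20 m
Total path = 39 m; average speed = 39/15 = 2.6 m/s.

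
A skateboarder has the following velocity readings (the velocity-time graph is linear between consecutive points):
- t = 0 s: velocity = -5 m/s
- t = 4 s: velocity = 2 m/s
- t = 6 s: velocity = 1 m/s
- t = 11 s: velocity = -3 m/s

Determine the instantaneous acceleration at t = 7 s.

-0.8 m/s²

Acceleration is the slope of the v-t graph on 6–11 s: (-3 − 1)/(11 − 6) = -0.8 m/s².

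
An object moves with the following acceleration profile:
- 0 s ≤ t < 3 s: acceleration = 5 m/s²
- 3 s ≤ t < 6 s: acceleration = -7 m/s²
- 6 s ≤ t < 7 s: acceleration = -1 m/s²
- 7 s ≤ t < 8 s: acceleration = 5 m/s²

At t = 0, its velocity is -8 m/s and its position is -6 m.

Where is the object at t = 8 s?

On each constant-a segment, Δv = aΔt and Δx = v₀Δt + ½aΔt²; chain segment to segment.
0–3 s: v starts -8 m/s; Δx = -8·3 + ½·5·3² = -1.5 m; v ends 7 m/s.
3–6 s: v starts 7 m/s; Δx = 7·3 + ½·-7·3² = -10.5 m; v ends -14 m/s.
6–7 s: v starts -14 m/s; Δx = -14·1 + ½·-1·1² = -14.5 m; v ends -15 m/s.
7–8 s: v starts -15 m/s; Δx = -15·1 + ½·5·1² = -12.5 m; v ends -10 m/s.
x(8) = -6 + Σ Δx = -45 m.

-45 m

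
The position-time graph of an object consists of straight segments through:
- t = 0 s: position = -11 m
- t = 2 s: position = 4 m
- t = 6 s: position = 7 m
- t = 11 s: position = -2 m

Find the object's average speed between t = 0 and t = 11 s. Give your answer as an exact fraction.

Average speed = (total path length)/(elapsed time); on a piecewise-linear x-t graph the path length is Σ|Δx|.
0–2 s: |Δx| = |4 − -11| = 15 m
2–6 s: |Δx| = |7 − 4| = 3 m
6–11 s: |Δx| = |-2 − 7| = 9 m
Total path = 27 m; average speed = 27/11 = 27/11 m/s.

27/11 m/s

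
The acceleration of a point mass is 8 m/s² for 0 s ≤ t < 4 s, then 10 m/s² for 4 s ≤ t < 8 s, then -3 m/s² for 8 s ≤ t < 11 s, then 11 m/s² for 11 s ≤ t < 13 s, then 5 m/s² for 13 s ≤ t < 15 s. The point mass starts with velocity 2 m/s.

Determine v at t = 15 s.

97 m/s

Δv equals the area under the a-t graph; then v = v₀ + Δv.
0–4 s: 8 × 4 = 32 m/s
4–8 s: 10 × 4 = 40 m/s
8–11 s: -3 × 3 = -9 m/s
11–13 s: 11 × 2 = 22 m/s
13–15 s: 5 × 2 = 10 m/s
Δv = 95 m/s, so v(15) = 2 + (95) = 97 m/s.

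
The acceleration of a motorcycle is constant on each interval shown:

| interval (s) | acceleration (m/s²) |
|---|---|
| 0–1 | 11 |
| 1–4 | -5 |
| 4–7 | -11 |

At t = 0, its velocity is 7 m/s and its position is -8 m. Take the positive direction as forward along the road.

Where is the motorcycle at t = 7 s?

-4.5 m

On each constant-a segment, Δv = aΔt and Δx = v₀Δt + ½aΔt²; chain segment to segment.
0–1 s: v starts 7 m/s; Δx = 7·1 + ½·11·1² = 12.5 m; v ends 18 m/s.
1–4 s: v starts 18 m/s; Δx = 18·3 + ½·-5·3² = 31.5 m; v ends 3 m/s.
4–7 s: v starts 3 m/s; Δx = 3·3 + ½·-11·3² = -40.5 m; v ends -30 m/s.
x(7) = -8 + Σ Δx = -4.5 m.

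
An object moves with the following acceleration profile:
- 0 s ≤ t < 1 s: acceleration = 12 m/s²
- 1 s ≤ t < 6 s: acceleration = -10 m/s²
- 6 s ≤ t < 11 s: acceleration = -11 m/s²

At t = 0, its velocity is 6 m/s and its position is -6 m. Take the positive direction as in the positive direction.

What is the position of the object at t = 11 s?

On each constant-a segment, Δv = aΔt and Δx = v₀Δt + ½aΔt²; chain segment to segment.
0–1 s: v starts 6 m/s; Δx = 6·1 + ½·12·1² = 12 m; v ends 18 m/s.
1–6 s: v starts 18 m/s; Δx = 18·5 + ½·-10·5² = -35 m; v ends -32 m/s.
6–11 s: v starts -32 m/s; Δx = -32·5 + ½·-11·5² = -297.5 m; v ends -87 m/s.
x(11) = -6 + Σ Δx = -326.5 m.

-326.5 m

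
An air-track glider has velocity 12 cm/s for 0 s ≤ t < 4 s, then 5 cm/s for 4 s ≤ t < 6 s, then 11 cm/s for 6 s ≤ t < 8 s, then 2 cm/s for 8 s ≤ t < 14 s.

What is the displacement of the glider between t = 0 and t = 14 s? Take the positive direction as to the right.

92 cm

Net displacement equals the area under the velocity-time graph (areas below the axis count negative).
0–4 s: 12 × 4 = 48 cm
4–6 s: 5 × 2 = 10 cm
6–8 s: 11 × 2 = 22 cm
8–14 s: 2 × 6 = 12 cm
Net displacement = 92 cm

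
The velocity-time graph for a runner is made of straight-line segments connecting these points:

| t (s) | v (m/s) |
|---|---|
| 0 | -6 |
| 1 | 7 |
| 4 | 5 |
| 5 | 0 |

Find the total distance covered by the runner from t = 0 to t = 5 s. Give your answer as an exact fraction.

Distance (not displacement) is the total path length: add the absolute areas under v-t.
0–1 s: v = 0 at t = 6/13 s; triangle areas 18/13 + 49/26 = 85/26 m
1–4 s: |½(7 + 5)(3)| = 18 m
4–5 s: |½(5 + 0)(1)| = 2.5 m
Total distance = 309/13 m

309/13 m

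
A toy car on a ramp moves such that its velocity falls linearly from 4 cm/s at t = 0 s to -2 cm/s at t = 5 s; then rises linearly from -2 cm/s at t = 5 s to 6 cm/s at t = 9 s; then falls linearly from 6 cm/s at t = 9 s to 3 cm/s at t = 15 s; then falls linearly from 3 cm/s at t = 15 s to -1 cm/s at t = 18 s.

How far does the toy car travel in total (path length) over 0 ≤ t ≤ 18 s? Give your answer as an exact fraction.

589/12 cm

Distance (not displacement) is the total path length: add the absolute areas under v-t.
0–5 s: v = 0 at t = 10/3 s; triangle areas 20/3 + 5/3 = 25/3 cm
5–9 s: v = 0 at t = 6 s; triangle areas 1 + 9 = 10 cm
9–15 s: |½(6 + 3)(6)| = 27 cm
15–18 s: v = 0 at t = 17.25 s; triangle areas 3.375 + 0.375 = 3.75 cm
Total distance = 589/12 cm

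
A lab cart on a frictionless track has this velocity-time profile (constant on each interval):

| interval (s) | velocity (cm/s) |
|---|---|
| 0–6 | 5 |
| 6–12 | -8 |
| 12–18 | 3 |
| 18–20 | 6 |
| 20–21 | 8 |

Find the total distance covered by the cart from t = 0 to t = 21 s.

116 cm

Distance (not displacement) is the total path length: add the absolute areas under v-t.
0–6 s: |5| × 6 = 30 cm
6–12 s: |-8| × 6 = 48 cm
12–18 s: |3| × 6 = 18 cm
18–20 s: |6| × 2 = 12 cm
20–21 s: |8| × 1 = 8 cm
Total distance = 116 cm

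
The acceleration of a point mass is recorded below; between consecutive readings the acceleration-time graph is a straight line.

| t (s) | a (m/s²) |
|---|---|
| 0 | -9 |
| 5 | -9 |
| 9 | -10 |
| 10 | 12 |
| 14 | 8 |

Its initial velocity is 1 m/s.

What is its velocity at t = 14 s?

Δv equals the area under the a-t graph; then v = v₀ + Δv.
0–5 s: -9 × 5 = -45 m/s
5–9 s: ½(-9 + -10)(4) = -38 m/s
9–10 s: ½(-10 + 12)(1) = 1 m/s
10–14 s: ½(12 + 8)(4) = 40 m/s
Δv = -42 m/s, so v(14) = 1 + (-42) = -41 m/s.

-41 m/s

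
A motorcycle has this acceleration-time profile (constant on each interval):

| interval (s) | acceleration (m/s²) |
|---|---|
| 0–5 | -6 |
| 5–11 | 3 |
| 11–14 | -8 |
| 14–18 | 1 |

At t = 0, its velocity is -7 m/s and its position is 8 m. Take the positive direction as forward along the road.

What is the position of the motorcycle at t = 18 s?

-527 m

On each constant-a segment, Δv = aΔt and Δx = v₀Δt + ½aΔt²; chain segment to segment.
0–5 s: v starts -7 m/s; Δx = -7·5 + ½·-6·5² = -110 m; v ends -37 m/s.
5–11 s: v starts -37 m/s; Δx = -37·6 + ½·3·6² = -168 m; v ends -19 m/s.
11–14 s: v starts -19 m/s; Δx = -19·3 + ½·-8·3² = -93 m; v ends -43 m/s.
14–18 s: v starts -43 m/s; Δx = -43·4 + ½·1·4² = -164 m; v ends -39 m/s.
x(18) = 8 + Σ Δx = -527 m.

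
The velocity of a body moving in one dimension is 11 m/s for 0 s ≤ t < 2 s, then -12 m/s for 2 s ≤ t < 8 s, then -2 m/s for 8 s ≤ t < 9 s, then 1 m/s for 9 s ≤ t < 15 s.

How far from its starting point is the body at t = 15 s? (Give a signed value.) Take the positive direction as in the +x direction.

-46 m

Net displacement equals the area under the velocity-time graph (areas below the axis count negative).
0–2 s: 11 × 2 = 22 m
2–8 s: -12 × 6 = -72 m
8–9 s: -2 × 1 = -2 m
9–15 s: 1 × 6 = 6 m
Net displacement = -46 m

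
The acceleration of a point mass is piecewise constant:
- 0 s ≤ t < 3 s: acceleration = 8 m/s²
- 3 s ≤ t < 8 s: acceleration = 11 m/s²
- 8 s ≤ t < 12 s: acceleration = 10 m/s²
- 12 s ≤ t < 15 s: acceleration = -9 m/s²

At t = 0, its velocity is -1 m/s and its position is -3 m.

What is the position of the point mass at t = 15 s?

On each constant-a segment, Δv = aΔt and Δx = v₀Δt + ½aΔt²; chain segment to segment.
0–3 s: v starts -1 m/s; Δx = -1·3 + ½·8·3² = 33 m; v ends 23 m/s.
3–8 s: v starts 23 m/s; Δx = 23·5 + ½·11·5² = 252.5 m; v ends 78 m/s.
8–12 s: v starts 78 m/s; Δx = 78·4 + ½·10·4² = 392 m; v ends 118 m/s.
12–15 s: v starts 118 m/s; Δx = 118·3 + ½·-9·3² = 313.5 m; v ends 91 m/s.
x(15) = -3 + Σ Δx = 988 m.

988 m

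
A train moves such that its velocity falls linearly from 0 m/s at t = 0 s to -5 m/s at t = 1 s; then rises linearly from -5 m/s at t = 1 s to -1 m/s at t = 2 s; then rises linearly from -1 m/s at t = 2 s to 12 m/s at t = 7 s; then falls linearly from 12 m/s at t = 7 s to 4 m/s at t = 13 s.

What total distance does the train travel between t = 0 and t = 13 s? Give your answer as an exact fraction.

Total distance travelled is ∫|v| dt — sum the magnitudes of each area piece.
0–1 s: |½(0 + -5)(1)| = 2.5 m
1–2 s: |½(-5 + -1)(1)| = 3 m
2–7 s: v = 0 at t = 31/13 s; triangle areas 5/26 + 360/13 = 725/26 m
7–13 s: |½(12 + 4)(6)| = 48 m
Total distance = 1058/13 m

1058/13 m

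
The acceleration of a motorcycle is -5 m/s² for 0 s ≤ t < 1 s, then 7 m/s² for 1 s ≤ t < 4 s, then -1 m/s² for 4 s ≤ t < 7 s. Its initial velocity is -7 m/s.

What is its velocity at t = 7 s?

Δv equals the area under the a-t graph; then v = v₀ + Δv.
0–1 s: -5 × 1 = -5 m/s
1–4 s: 7 × 3 = 21 m/s
4–7 s: -1 × 3 = -3 m/s
Δv = 13 m/s, so v(7) = -7 + (13) = 6 m/s.

6 m/s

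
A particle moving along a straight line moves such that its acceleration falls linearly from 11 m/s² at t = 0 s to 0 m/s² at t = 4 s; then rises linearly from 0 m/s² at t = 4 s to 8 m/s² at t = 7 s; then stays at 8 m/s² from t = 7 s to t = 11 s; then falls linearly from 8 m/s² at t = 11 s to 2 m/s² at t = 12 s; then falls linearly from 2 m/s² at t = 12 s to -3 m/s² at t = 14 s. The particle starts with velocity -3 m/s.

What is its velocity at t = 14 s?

67 m/s

Δv equals the area under the a-t graph; then v = v₀ + Δv.
0–4 s: ½(11 + 0)(4) = 22 m/s
4–7 s: ½(0 + 8)(3) = 12 m/s
7–11 s: 8 × 4 = 32 m/s
11–12 s: ½(8 + 2)(1) = 5 m/s
12–14 s: ½(2 + -3)(2) = -1 m/s
Δv = 70 m/s, so v(14) = -3 + (70) = 67 m/s.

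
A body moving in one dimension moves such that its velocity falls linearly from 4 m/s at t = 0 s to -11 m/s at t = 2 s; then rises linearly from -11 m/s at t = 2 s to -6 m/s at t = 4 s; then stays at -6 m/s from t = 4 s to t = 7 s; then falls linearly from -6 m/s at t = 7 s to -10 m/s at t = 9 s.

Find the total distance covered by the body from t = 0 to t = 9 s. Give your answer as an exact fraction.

Total distance travelled is ∫|v| dt — sum the magnitudes of each area piece.
0–2 s: v = 0 at t = 8/15 s; triangle areas 16/15 + 121/15 = 137/15 m
2–4 s: |½(-11 + -6)(2)| = 17 m
4–7 s: |-6| × 3 = 18 m
7–9 s: |½(-6 + -10)(2)| = 16 m
Total distance = 902/15 m

902/15 m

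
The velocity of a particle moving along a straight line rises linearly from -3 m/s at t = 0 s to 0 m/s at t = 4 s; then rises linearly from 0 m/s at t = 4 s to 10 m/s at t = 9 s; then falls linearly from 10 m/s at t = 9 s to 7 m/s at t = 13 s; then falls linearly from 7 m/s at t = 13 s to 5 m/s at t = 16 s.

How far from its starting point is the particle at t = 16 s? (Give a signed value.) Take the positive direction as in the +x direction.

Net displacement equals the area under the velocity-time graph (areas below the axis count negative).
0–4 s: ½(-3 + 0)(4) = -6 m
4–9 s: ½(0 + 10)(5) = 25 m
9–13 s: ½(10 + 7)(4) = 34 m
13–16 s: ½(7 + 5)(3) = 18 m
Net displacement = 71 m

71 m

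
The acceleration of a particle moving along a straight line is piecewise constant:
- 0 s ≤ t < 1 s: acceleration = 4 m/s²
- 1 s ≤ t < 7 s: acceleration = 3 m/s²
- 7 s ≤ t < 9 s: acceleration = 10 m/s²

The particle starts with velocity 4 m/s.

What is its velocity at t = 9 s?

46 m/s

Δv equals the area under the a-t graph; then v = v₀ + Δv.
0–1 s: 4 × 1 = 4 m/s
1–7 s: 3 × 6 = 18 m/s
7–9 s: 10 × 2 = 20 m/s
Δv = 42 m/s, so v(9) = 4 + (42) = 46 m/s.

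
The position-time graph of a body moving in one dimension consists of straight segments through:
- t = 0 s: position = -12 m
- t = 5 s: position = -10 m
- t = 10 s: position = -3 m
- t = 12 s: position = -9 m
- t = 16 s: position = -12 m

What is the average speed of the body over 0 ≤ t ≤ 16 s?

Average speed = (total path length)/(elapsed time); on a piecewise-linear x-t graph the path length is Σ|Δx|.
0–5 s: |Δx| = |-10 − -12| = 2 m
5–10 s: |Δx| = |-3 − -10| = 7 m
10–12 s: |Δx| = |-9 − -3| = 6 m
12–16 s: |Δx| = |-12 − -9| = 3 m
Total path = 18 m; average speed = 18/16 = 1.125 m/s.

1.125 m/s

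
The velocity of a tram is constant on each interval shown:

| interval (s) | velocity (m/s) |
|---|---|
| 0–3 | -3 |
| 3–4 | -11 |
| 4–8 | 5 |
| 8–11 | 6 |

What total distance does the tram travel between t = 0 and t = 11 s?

58 m

Distance (not displacement) is the total path length: add the absolute areas under v-t.
0–3 s: |-3| × 3 = 9 m
3–4 s: |-11| × 1 = 11 m
4–8 s: |5| × 4 = 20 m
8–11 s: |6| × 3 = 18 m
Total distance = 58 m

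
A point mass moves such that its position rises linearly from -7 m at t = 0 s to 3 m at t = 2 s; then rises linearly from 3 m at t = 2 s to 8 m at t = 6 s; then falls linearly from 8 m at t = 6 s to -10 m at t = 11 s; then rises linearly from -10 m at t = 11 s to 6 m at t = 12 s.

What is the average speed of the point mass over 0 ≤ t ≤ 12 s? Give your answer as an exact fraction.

49/12 m/s

Average speed = (total path length)/(elapsed time); on a piecewise-linear x-t graph the path length is Σ|Δx|.
0–2 s: |Δx| = |3 − -7| = 10 m
2–6 s: |Δx| = |8 − 3| = 5 m
6–11 s: |Δx| = |-10 − 8| = 18 m
11–12 s: |Δx| = |6 − -10| = 16 m
Total path = 49 m; average speed = 49/12 = 49/12 m/s.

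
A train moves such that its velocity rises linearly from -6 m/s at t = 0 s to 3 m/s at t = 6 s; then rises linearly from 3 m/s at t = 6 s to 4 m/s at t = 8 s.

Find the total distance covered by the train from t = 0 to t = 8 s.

Distance (not displacement) is the total path length: add the absolute areas under v-t.
0–6 s: v = 0 at t = 4 s; triangle areas 12 + 3 = 15 m
6–8 s: |½(3 + 4)(2)| = 7 m
Total distance = 22 m

22 m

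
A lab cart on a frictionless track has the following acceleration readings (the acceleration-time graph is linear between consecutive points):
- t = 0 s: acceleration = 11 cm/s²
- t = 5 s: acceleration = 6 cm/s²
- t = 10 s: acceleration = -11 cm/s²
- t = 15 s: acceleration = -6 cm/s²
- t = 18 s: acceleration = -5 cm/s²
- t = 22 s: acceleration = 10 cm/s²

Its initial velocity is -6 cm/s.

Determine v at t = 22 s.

Δv equals the area under the a-t graph; then v = v₀ + Δv.
0–5 s: ½(11 + 6)(5) = 42.5 cm/s
5–10 s: ½(6 + -11)(5) = -12.5 cm/s
10–15 s: ½(-11 + -6)(5) = -42.5 cm/s
15–18 s: ½(-6 + -5)(3) = -16.5 cm/s
18–22 s: ½(-5 + 10)(4) = 10 cm/s
Δv = -19 cm/s, so v(22) = -6 + (-19) = -25 cm/s.

-25 cm/s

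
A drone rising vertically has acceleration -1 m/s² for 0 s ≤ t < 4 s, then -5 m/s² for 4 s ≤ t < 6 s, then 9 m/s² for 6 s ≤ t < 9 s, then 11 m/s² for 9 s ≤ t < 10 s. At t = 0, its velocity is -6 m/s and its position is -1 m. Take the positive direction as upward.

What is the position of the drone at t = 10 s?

On each constant-a segment, Δv = aΔt and Δx = v₀Δt + ½aΔt²; chain segment to segment.
0–4 s: v starts -6 m/s; Δx = -6·4 + ½·-1·4² = -32 m; v ends -10 m/s.
4–6 s: v starts -10 m/s; Δx = -10·2 + ½·-5·2² = -30 m; v ends -20 m/s.
6–9 s: v starts -20 m/s; Δx = -20·3 + ½·9·3² = -19.5 m; v ends 7 m/s.
9–10 s: v starts 7 m/s; Δx = 7·1 + ½·11·1² = 12.5 m; v ends 18 m/s.
x(10) = -1 + Σ Δx = -70 m.

-70 m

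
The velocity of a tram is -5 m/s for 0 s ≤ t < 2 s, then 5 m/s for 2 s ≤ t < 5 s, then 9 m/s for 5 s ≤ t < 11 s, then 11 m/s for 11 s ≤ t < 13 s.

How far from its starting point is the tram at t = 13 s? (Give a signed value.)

81 m

Net displacement equals the area under the velocity-time graph (areas below the axis count negative).
0–2 s: -5 × 2 = -10 m
2–5 s: 5 × 3 = 15 m
5–11 s: 9 × 6 = 54 m
11–13 s: 11 × 2 = 22 m
Net displacement = 81 m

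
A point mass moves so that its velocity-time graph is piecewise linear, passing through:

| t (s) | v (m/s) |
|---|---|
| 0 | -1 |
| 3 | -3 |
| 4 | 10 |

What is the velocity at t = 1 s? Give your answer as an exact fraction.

On 0–3 s the graph is linear from -1 to -3 m/s: v(1) = -1 + (-3 − -1)·(1 − 0)/(3 − 0) = -5/3 m/s.

-5/3 m/s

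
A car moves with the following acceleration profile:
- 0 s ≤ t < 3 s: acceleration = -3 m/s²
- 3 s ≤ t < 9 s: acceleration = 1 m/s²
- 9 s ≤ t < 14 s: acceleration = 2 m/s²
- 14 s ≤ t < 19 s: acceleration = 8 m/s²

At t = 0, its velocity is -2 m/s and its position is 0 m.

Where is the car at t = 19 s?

On each constant-a segment, Δv = aΔt and Δx = v₀Δt + ½aΔt²; chain segment to segment.
0–3 s: v starts -2 m/s; Δx = -2·3 + ½·-3·3² = -19.5 m; v ends -11 m/s.
3–9 s: v starts -11 m/s; Δx = -11·6 + ½·1·6² = -48 m; v ends -5 m/s.
9–14 s: v starts -5 m/s; Δx = -5·5 + ½·2·5² = 0 m; v ends 5 m/s.
14–19 s: v starts 5 m/s; Δx = 5·5 + ½·8·5² = 125 m; v ends 45 m/s.
x(19) = 0 + Σ Δx = 57.5 m.

57.5 m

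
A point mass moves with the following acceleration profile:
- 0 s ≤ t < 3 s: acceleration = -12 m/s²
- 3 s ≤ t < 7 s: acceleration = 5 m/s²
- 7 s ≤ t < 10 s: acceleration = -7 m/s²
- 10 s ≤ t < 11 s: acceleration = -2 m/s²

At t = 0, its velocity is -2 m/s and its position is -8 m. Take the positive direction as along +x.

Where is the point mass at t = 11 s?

-305.5 m

On each constant-a segment, Δv = aΔt and Δx = v₀Δt + ½aΔt²; chain segment to segment.
0–3 s: v starts -2 m/s; Δx = -2·3 + ½·-12·3² = -60 m; v ends -38 m/s.
3–7 s: v starts -38 m/s; Δx = -38·4 + ½·5·4² = -112 m; v ends -18 m/s.
7–10 s: v starts -18 m/s; Δx = -18·3 + ½·-7·3² = -85.5 m; v ends -39 m/s.
10–11 s: v starts -39 m/s; Δx = -39·1 + ½·-2·1² = -40 m; v ends -41 m/s.
x(11) = -8 + Σ Δx = -305.5 m.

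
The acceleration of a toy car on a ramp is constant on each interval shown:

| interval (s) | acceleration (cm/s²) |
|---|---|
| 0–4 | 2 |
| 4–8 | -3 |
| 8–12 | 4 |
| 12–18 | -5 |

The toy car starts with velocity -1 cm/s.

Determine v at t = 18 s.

-19 cm/s

Δv equals the area under the a-t graph; then v = v₀ + Δv.
0–4 s: 2 × 4 = 8 cm/s
4–8 s: -3 × 4 = -12 cm/s
8–12 s: 4 × 4 = 16 cm/s
12–18 s: -5 × 6 = -30 cm/s
Δv = -18 cm/s, so v(18) = -1 + (-18) = -19 cm/s.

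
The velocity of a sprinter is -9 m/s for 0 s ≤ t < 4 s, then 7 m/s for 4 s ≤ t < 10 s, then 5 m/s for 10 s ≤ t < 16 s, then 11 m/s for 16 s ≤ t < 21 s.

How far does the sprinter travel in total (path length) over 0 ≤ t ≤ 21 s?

163 m

Distance (not displacement) is the total path length: add the absolute areas under v-t.
0–4 s: |-9| × 4 = 36 m
4–10 s: |7| × 6 = 42 m
10–16 s: |5| × 6 = 30 m
16–21 s: |11| × 5 = 55 m
Total distance = 163 m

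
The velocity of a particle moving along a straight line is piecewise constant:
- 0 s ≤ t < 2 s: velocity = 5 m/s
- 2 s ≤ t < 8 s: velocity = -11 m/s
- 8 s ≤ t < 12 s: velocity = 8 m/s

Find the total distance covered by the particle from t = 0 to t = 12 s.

Distance (not displacement) is the total path length: add the absolute areas under v-t.
0–2 s: |5| × 2 = 10 m
2–8 s: |-11| × 6 = 66 m
8–12 s: |8| × 4 = 32 m
Total distance = 108 m

108 m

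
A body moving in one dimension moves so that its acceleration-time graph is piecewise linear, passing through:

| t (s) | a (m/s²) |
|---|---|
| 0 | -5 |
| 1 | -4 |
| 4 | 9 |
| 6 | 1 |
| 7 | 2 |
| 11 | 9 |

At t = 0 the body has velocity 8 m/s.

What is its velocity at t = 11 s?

44.5 m/s

Δv equals the area under the a-t graph; then v = v₀ + Δv.
0–1 s: ½(-5 + -4)(1) = -4.5 m/s
1–4 s: ½(-4 + 9)(3) = 7.5 m/s
4–6 s: ½(9 + 1)(2) = 10 m/s
6–7 s: ½(1 + 2)(1) = 1.5 m/s
7–11 s: ½(2 + 9)(4) = 22 m/s
Δv = 36.5 m/s, so v(11) = 8 + (36.5) = 44.5 m/s.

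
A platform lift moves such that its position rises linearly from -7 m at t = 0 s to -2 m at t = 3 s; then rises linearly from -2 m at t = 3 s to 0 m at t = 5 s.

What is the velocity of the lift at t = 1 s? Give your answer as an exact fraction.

5/3 m/s

Velocity is the slope of the x-t graph on 0–3 s: (-2 − -7)/(3 − 0) = 5/3 m/s.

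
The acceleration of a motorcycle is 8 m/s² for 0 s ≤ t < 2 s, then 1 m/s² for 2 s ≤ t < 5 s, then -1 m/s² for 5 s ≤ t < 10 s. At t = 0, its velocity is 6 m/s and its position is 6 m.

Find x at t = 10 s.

217 m

On each constant-a segment, Δv = aΔt and Δx = v₀Δt + ½aΔt²; chain segment to segment.
0–2 s: v starts 6 m/s; Δx = 6·2 + ½·8·2² = 28 m; v ends 22 m/s.
2–5 s: v starts 22 m/s; Δx = 22·3 + ½·1·3² = 70.5 m; v ends 25 m/s.
5–10 s: v starts 25 m/s; Δx = 25·5 + ½·-1·5² = 112.5 m; v ends 20 m/s.
x(10) = 6 + Σ Δx = 217 m.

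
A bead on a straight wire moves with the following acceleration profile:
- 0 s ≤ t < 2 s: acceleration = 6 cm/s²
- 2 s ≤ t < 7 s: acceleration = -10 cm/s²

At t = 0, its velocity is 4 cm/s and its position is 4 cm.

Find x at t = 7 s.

On each constant-a segment, Δv = aΔt and Δx = v₀Δt + ½aΔt²; chain segment to segment.
0–2 s: v starts 4 cm/s; Δx = 4·2 + ½·6·2² = 20 cm; v ends 16 cm/s.
2–7 s: v starts 16 cm/s; Δx = 16·5 + ½·-10·5² = -45 cm; v ends -34 cm/s.
x(7) = 4 + Σ Δx = -21 cm.

-21 cm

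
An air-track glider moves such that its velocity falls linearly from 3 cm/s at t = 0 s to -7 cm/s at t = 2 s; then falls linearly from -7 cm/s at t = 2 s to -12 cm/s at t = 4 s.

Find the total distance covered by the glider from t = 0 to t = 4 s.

Distance (not displacement) is the total path length: add the absolute areas under v-t.
0–2 s: v = 0 at t = 0.6 s; triangle areas 0.9 + 4.9 = 5.8 cm
2–4 s: |½(-7 + -12)(2)| = 19 cm
Total distance = 24.8 cm

24.8 cm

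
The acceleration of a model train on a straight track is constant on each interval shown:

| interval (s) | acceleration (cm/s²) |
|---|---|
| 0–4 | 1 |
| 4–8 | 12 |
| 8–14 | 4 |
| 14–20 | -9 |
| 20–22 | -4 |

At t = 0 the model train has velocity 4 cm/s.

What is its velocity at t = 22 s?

Δv equals the area under the a-t graph; then v = v₀ + Δv.
0–4 s: 1 × 4 = 4 cm/s
4–8 s: 12 × 4 = 48 cm/s
8–14 s: 4 × 6 = 24 cm/s
14–20 s: -9 × 6 = -54 cm/s
20–22 s: -4 × 2 = -8 cm/s
Δv = 14 cm/s, so v(22) = 4 + (14) = 18 cm/s.

18 cm/s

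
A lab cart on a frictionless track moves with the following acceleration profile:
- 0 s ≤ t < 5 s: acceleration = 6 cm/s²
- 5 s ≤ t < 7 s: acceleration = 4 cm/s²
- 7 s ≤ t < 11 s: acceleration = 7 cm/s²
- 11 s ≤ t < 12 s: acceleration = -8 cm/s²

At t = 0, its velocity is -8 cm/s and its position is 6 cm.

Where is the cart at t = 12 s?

On each constant-a segment, Δv = aΔt and Δx = v₀Δt + ½aΔt²; chain segment to segment.
0–5 s: v starts -8 cm/s; Δx = -8·5 + ½·6·5² = 35 cm; v ends 22 cm/s.
5–7 s: v starts 22 cm/s; Δx = 22·2 + ½·4·2² = 52 cm; v ends 30 cm/s.
7–11 s: v starts 30 cm/s; Δx = 30·4 + ½·7·4² = 176 cm; v ends 58 cm/s.
11–12 s: v starts 58 cm/s; Δx = 58·1 + ½·-8·1² = 54 cm; v ends 50 cm/s.
x(12) = 6 + Σ Δx = 323 cm.

323 cm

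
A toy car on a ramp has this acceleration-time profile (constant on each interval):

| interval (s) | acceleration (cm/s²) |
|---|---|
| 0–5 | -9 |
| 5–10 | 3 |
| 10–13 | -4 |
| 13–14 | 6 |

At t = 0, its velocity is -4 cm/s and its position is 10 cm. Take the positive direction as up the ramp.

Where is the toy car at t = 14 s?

On each constant-a segment, Δv = aΔt and Δx = v₀Δt + ½aΔt²; chain segment to segment.
0–5 s: v starts -4 cm/s; Δx = -4·5 + ½·-9·5² = -132.5 cm; v ends -49 cm/s.
5–10 s: v starts -49 cm/s; Δx = -49·5 + ½·3·5² = -207.5 cm; v ends -34 cm/s.
10–13 s: v starts -34 cm/s; Δx = -34·3 + ½·-4·3² = -120 cm; v ends -46 cm/s.
13–14 s: v starts -46 cm/s; Δx = -46·1 + ½·6·1² = -43 cm; v ends -40 cm/s.
x(14) = 10 + Σ Δx = -493 cm.

-493 cm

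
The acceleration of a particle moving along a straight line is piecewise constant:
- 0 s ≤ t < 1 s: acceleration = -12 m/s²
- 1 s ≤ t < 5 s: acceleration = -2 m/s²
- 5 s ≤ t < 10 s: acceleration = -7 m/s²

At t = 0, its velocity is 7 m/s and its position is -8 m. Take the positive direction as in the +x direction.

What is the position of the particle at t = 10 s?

-195.5 m

On each constant-a segment, Δv = aΔt and Δx = v₀Δt + ½aΔt²; chain segment to segment.
0–1 s: v starts 7 m/s; Δx = 7·1 + ½·-12·1² = 1 m; v ends -5 m/s.
1–5 s: v starts -5 m/s; Δx = -5·4 + ½·-2·4² = -36 m; v ends -13 m/s.
5–10 s: v starts -13 m/s; Δx = -13·5 + ½·-7·5² = -152.5 m; v ends -48 m/s.
x(10) = -8 + Σ Δx = -195.5 m.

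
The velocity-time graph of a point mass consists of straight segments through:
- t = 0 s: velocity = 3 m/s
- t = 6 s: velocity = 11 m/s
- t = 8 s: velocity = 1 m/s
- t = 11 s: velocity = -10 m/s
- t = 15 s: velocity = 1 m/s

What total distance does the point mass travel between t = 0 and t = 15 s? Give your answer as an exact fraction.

Total distance travelled is ∫|v| dt — sum the magnitudes of each area piece.
0–6 s: |½(3 + 11)(6)| = 42 m
6–8 s: |½(11 + 1)(2)| = 12 m
8–11 s: v = 0 at t = 91/11 s; triangle areas 3/22 + 150/11 = 303/22 m
11–15 s: v = 0 at t = 161/11 s; triangle areas 200/11 + 2/11 = 202/11 m
Total distance = 1895/22 m

1895/22 m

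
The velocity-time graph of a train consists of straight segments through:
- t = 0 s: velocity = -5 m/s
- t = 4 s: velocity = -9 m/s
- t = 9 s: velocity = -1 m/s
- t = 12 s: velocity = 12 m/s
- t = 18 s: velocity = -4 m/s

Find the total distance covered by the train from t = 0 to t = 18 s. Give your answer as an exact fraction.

2593/26 m

Distance (not displacement) is the total path length: add the absolute areas under v-t.
0–4 s: |½(-5 + -9)(4)| = 28 m
4–9 s: |½(-9 + -1)(5)| = 25 m
9–12 s: v = 0 at t = 120/13 s; triangle areas 3/26 + 216/13 = 435/26 m
12–18 s: v = 0 at t = 16.5 s; triangle areas 27 + 3 = 30 m
Total distance = 2593/26 m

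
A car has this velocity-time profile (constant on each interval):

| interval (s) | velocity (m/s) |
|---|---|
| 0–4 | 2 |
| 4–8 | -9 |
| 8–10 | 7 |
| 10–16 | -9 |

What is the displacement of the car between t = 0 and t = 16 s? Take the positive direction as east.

Displacement is the signed area under the v-t curve.
0–4 s: 2 × 4 = 8 m
4–8 s: -9 × 4 = -36 m
8–10 s: 7 × 2 = 14 m
10–16 s: -9 × 6 = -54 m
Net displacement = -68 m

-68 m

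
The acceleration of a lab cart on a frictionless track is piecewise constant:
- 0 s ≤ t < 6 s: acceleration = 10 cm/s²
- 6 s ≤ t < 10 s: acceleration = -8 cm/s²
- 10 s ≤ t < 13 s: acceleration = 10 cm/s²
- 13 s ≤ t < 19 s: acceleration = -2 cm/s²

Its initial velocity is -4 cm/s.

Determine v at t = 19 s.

42 cm/s

Δv equals the area under the a-t graph; then v = v₀ + Δv.
0–6 s: 10 × 6 = 60 cm/s
6–10 s: -8 × 4 = -32 cm/s
10–13 s: 10 × 3 = 30 cm/s
13–19 s: -2 × 6 = -12 cm/s
Δv = 46 cm/s, so v(19) = -4 + (46) = 42 cm/s.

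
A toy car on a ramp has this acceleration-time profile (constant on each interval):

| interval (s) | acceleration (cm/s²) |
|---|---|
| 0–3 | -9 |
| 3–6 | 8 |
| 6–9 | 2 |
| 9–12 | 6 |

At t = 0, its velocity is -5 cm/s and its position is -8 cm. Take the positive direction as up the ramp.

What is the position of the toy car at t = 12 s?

-117.5 cm

On each constant-a segment, Δv = aΔt and Δx = v₀Δt + ½aΔt²; chain segment to segment.
0–3 s: v starts -5 cm/s; Δx = -5·3 + ½·-9·3² = -55.5 cm; v ends -32 cm/s.
3–6 s: v starts -32 cm/s; Δx = -32·3 + ½·8·3² = -60 cm; v ends -8 cm/s.
6–9 s: v starts -8 cm/s; Δx = -8·3 + ½·2·3² = -15 cm; v ends -2 cm/s.
9–12 s: v starts -2 cm/s; Δx = -2·3 + ½·6·3² = 21 cm; v ends 16 cm/s.
x(12) = -8 + Σ Δx = -117.5 cm.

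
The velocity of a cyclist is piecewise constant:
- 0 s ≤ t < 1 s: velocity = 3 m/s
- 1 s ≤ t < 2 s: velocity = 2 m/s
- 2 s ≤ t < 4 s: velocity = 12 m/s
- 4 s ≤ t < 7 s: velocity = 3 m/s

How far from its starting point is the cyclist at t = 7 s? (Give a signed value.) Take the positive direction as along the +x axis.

38 m

Displacement is the signed area under the v-t curve.
0–1 s: 3 × 1 = 3 m
1–2 s: 2 × 1 = 2 m
2–4 s: 12 × 2 = 24 m
4–7 s: 3 × 3 = 9 m
Net displacement = 38 m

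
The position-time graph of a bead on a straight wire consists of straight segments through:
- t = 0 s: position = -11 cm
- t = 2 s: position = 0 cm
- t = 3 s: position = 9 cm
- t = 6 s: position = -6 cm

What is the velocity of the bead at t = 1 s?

Velocity is the slope of the x-t graph on 0–2 s: (0 − -11)/(2 − 0) = 5.5 cm/s.

5.5 cm/s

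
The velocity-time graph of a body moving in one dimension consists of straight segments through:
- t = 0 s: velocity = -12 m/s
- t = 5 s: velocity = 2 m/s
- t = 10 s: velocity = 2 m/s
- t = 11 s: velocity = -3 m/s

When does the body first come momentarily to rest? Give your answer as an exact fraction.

t = 30/7 s

v changes sign on 0–5 s (from -12 to 2); the graph is linear there, so v = 0 at t = 0 + (12)·(5 − 0)/(2 − -12) = 30/7 s.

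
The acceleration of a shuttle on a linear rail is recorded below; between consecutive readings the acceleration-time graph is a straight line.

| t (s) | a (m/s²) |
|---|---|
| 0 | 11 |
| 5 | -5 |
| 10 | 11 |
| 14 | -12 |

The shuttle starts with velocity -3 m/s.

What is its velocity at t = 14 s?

25 m/s

Δv equals the area under the a-t graph; then v = v₀ + Δv.
0–5 s: ½(11 + -5)(5) = 15 m/s
5–10 s: ½(-5 + 11)(5) = 15 m/s
10–14 s: ½(11 + -12)(4) = -2 m/s
Δv = 28 m/s, so v(14) = -3 + (28) = 25 m/s.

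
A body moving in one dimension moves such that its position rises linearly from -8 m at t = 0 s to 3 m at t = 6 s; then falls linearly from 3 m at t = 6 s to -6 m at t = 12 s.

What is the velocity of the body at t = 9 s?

-1.5 m/s

Velocity is the slope of the x-t graph on 6–12 s: (-6 − 3)/(12 − 6) = -1.5 m/s.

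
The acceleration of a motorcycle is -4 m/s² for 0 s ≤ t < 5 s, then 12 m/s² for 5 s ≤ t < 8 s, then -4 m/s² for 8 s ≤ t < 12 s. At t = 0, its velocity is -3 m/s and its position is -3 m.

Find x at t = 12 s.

On each constant-a segment, Δv = aΔt and Δx = v₀Δt + ½aΔt²; chain segment to segment.
0–5 s: v starts -3 m/s; Δx = -3·5 + ½·-4·5² = -65 m; v ends -23 m/s.
5–8 s: v starts -23 m/s; Δx = -23·3 + ½·12·3² = -15 m; v ends 13 m/s.
8–12 s: v starts 13 m/s; Δx = 13·4 + ½·-4·4² = 20 m; v ends -3 m/s.
x(12) = -3 + Σ Δx = -63 m.

-63 m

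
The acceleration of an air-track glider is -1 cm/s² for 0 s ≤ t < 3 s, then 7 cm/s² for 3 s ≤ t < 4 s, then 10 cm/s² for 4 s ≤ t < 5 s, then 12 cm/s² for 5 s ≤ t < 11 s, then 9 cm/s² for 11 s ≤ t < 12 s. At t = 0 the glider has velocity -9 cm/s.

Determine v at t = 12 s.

86 cm/s

Δv equals the area under the a-t graph; then v = v₀ + Δv.
0–3 s: -1 × 3 = -3 cm/s
3–4 s: 7 × 1 = 7 cm/s
4–5 s: 10 × 1 = 10 cm/s
5–11 s: 12 × 6 = 72 cm/s
11–12 s: 9 × 1 = 9 cm/s
Δv = 95 cm/s, so v(12) = -9 + (95) = 86 cm/s.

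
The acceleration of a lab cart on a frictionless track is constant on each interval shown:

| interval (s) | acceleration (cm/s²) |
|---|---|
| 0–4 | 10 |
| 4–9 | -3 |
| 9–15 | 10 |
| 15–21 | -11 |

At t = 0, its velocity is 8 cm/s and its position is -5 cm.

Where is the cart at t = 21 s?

1047.5 cm

On each constant-a segment, Δv = aΔt and Δx = v₀Δt + ½aΔt²; chain segment to segment.
0–4 s: v starts 8 cm/s; Δx = 8·4 + ½·10·4² = 112 cm; v ends 48 cm/s.
4–9 s: v starts 48 cm/s; Δx = 48·5 + ½·-3·5² = 202.5 cm; v ends 33 cm/s.
9–15 s: v starts 33 cm/s; Δx = 33·6 + ½·10·6² = 378 cm; v ends 93 cm/s.
15–21 s: v starts 93 cm/s; Δx = 93·6 + ½·-11·6² = 360 cm; v ends 27 cm/s.
x(21) = -5 + Σ Δx = 1047.5 cm.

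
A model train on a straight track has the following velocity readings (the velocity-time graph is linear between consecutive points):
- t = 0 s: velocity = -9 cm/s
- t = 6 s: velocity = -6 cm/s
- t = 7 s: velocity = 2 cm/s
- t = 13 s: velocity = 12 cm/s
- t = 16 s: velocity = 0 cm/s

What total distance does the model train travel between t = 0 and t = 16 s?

Distance (not displacement) is the total path length: add the absolute areas under v-t.
0–6 s: |½(-9 + -6)(6)| = 45 cm
6–7 s: v = 0 at t = 6.75 s; triangle areas 2.25 + 0.25 = 2.5 cm
7–13 s: |½(2 + 12)(6)| = 42 cm
13–16 s: |½(12 + 0)(3)| = 18 cm
Total distance = 107.5 cm

107.5 cm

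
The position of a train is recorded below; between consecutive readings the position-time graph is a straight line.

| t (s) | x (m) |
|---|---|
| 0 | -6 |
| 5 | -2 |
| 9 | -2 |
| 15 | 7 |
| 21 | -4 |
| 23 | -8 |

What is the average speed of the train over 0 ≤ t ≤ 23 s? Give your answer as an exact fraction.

Average speed = (total path length)/(elapsed time); on a piecewise-linear x-t graph the path length is Σ|Δx|.
0–5 s: |Δx| = |-2 − -6| = 4 m
5–9 s: |Δx| = |-2 − -2| = 0 m
9–15 s: |Δx| = |7 − -2| = 9 m
15–21 s: |Δx| = |-4 − 7| = 11 m
21–23 s: |Δx| = |-8 − -4| = 4 m
Total path = 28 m; average speed = 28/23 = 28/23 m/s.

28/23 m/s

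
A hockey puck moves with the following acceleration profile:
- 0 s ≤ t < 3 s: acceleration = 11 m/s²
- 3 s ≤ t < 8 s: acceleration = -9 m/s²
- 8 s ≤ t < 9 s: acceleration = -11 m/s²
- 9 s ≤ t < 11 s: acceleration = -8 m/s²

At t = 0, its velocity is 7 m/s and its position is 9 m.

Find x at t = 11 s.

108.5 m

On each constant-a segment, Δv = aΔt and Δx = v₀Δt + ½aΔt²; chain segment to segment.
0–3 s: v starts 7 m/s; Δx = 7·3 + ½·11·3² = 70.5 m; v ends 40 m/s.
3–8 s: v starts 40 m/s; Δx = 40·5 + ½·-9·5² = 87.5 m; v ends -5 m/s.
8–9 s: v starts -5 m/s; Δx = -5·1 + ½·-11·1² = -10.5 m; v ends -16 m/s.
9–11 s: v starts -16 m/s; Δx = -16·2 + ½·-8·2² = -48 m; v ends -32 m/s.
x(11) = 9 + Σ Δx = 108.5 m.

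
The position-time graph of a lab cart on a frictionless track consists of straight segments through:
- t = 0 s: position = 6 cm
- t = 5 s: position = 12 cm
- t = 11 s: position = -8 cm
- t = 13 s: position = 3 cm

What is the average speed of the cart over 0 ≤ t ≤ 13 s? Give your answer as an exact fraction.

Average speed = (total path length)/(elapsed time); on a piecewise-linear x-t graph the path length is Σ|Δx|.
0–5 s: |Δx| = |12 − 6| = 6 cm
5–11 s: |Δx| = |-8 − 12| = 20 cm
11–13 s: |Δx| = |3 − -8| = 11 cm
Total path = 37 cm; average speed = 37/13 = 37/13 cm/s.

37/13 cm/s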